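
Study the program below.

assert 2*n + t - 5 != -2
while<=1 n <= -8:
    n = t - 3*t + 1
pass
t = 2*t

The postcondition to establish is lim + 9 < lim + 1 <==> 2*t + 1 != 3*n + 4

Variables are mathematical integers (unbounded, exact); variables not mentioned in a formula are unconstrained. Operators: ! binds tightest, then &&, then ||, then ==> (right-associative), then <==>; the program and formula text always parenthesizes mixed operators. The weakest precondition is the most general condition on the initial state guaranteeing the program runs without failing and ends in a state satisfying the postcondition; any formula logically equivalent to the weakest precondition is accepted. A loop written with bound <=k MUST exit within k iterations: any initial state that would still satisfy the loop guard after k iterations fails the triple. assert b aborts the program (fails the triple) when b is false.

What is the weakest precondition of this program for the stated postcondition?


Working backward. After the program, the postcondition lim + 9 < lim + 1 <==> 2*t + 1 != 3*n + 4 must hold; in canonical form it is !(2*t != 3*n + 3).
Before t := 2*t: !(4*t != 3*n + 3)
Before skip: !(4*t != 3*n + 3)
Before the loop (bound <=1), unroll the exhaustion recursion (WP_0 = exit-now case; WP_j = one more guarded iteration, up to j = 1):
  WP_0: (!(n <= -8)) && (!(4*t != 3*n + 3))
  WP_1: (n <= -8 ==> ((!(2*t >= 9)) && (!(10*t != 6)))) && ((!(n <= -8)) ==> (!(4*t != 3*n + 3)))
So before the loop: (n <= -8 ==> ((!(2*t >= 9)) && (!(10*t != 6)))) && ((!(n <= -8)) ==> (!(4*t != 3*n + 3)))
Before assert 2*n + t - 5 != -2: 2*n + t != 3 && (n <= -8 ==> ((!(2*t >= 9)) && (!(10*t != 6)))) && ((!(n <= -8)) ==> (!(4*t != 3*n + 3)))
Answer: WP = 2*n + t != 3 && (n <= -8 ==> ((!(2*t >= 9)) && (!(10*t != 6)))) && ((!(n <= -8)) ==> (!(4*t != 3*n + 3)))


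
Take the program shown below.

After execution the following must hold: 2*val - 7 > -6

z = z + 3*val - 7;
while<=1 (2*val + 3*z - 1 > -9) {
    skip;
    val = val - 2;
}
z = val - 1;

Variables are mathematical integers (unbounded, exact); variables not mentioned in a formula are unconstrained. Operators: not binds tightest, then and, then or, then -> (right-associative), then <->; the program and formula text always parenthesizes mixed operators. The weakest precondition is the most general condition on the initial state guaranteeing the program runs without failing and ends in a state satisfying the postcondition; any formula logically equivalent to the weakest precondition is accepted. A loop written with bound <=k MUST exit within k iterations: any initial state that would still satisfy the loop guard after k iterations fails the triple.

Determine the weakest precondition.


Working backward. After the program, the postcondition 2*val - 7 > -6 must hold; in canonical form it is 2*val > 1.
Before z := val - 1: 2*val > 1
Before the loop (bound <=1), unroll the exhaustion recursion (WP_0 = exit-now case; WP_j = one more guarded iteration, up to j = 1):
  WP_0: (not (2*val + 3*z > -8)) and 2*val > 1
  WP_1: (2*val + 3*z > -8 -> ((not (2*val + 3*z > -4)) and 2*val > 5)) and ((not (2*val + 3*z > -8)) -> 2*val > 1)
So before the loop: (2*val + 3*z > -8 -> ((not (2*val + 3*z > -4)) and 2*val > 5)) and ((not (2*val + 3*z > -8)) -> 2*val > 1)
Before z := z + 3*val - 7: (11*val + 3*z > 13 -> ((not (11*val + 3*z > 17)) and 2*val > 5)) and ((not (11*val + 3*z > 13)) -> 2*val > 1)
Answer: WP = (11*val + 3*z > 13 -> ((not (11*val + 3*z > 17)) and 2*val > 5)) and ((not (11*val + 3*z > 13)) -> 2*val > 1)


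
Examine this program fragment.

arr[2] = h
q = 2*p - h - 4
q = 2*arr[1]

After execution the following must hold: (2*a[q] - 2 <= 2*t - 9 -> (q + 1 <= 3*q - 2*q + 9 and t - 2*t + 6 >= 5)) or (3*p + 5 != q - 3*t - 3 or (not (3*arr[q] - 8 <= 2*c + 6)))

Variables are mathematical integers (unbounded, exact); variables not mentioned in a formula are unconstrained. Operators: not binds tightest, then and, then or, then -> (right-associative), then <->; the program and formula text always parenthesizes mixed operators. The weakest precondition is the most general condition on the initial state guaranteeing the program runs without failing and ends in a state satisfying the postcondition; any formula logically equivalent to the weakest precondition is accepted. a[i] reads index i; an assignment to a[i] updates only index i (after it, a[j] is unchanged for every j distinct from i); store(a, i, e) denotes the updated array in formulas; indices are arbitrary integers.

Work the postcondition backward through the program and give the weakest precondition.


Working backward. After the program, the postcondition (2*a[q] - 2 <= 2*t - 9 -> (q + 1 <= 3*q - 2*q + 9 and t - 2*t + 6 >= 5)) or (3*p + 5 != q - 3*t - 3 or (not (3*arr[q] - 8 <= 2*c + 6))) must hold; in canonical form it is (2*a[q] <= 2*t - 7 -> t <= 1) or 3*p + 3*t != q - 8 or (not (3*arr[q] <= 2*c + 14)).
Before q := 2*arr[1]: (2*a[2*arr[1]] <= 2*t - 7 -> t <= 1) or 3*p + 3*t != 2*arr[1] - 8 or (not (3*arr[2*arr[1]] <= 2*c + 14))
Before q := 2*p - h - 4: (2*a[2*arr[1]] <= 2*t - 7 -> t <= 1) or 3*p + 3*t != 2*arr[1] - 8 or (not (3*arr[2*arr[1]] <= 2*c + 14))
Before arr[2] := h: (2*a[2*arr[1]] <= 2*t - 7 -> t <= 1) or 3*p + 3*t != 2*arr[1] - 8 or (not (3*store(arr, 2, h)[2*arr[1]] <= 2*c + 14))
Answer: WP = (2*a[2*arr[1]] <= 2*t - 7 -> t <= 1) or 3*p + 3*t != 2*arr[1] - 8 or (not (3*store(arr, 2, h)[2*arr[1]] <= 2*c + 14))


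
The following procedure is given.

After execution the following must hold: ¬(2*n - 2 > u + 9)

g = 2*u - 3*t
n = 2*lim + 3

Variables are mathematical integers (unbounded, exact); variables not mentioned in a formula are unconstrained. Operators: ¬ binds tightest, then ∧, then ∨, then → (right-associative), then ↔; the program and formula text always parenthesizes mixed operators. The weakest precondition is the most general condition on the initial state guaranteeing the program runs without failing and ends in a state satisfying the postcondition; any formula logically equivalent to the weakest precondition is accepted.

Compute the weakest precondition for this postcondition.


Working backward. After the program, the postcondition ¬(2*n - 2 > u + 9) must hold; in canonical form it is ¬(2*n > u + 11).
Before n := 2*lim + 3: ¬(4*lim > u + 5)
Before g := 2*u - 3*t: ¬(4*lim > u + 5)
Answer: WP = ¬(4*lim > u + 5)


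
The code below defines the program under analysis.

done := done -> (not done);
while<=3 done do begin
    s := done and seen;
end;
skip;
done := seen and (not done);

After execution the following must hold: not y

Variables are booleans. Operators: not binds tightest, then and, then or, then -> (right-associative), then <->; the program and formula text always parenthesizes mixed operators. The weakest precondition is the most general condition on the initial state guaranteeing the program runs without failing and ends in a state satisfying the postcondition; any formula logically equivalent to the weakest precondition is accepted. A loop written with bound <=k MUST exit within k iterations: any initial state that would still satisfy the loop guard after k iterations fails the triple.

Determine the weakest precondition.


Working backward. After the program, not y must hold.
Before done := seen and (not done): not y
Before skip: not y
Before the loop (bound <=3), unroll the exhaustion recursion (WP_0 = exit-now case; WP_j = one more guarded iteration, up to j = 3):
  WP_0: (not done) and (not y)
  WP_1: (done -> ((not done) and (not y))) and ((not done) -> (not y))
  WP_2: (done -> ((done -> ((not done) and (not y))) and ((not done) -> (not y)))) and ((not done) -> (not y))
  WP_3: (done -> ((done -> ((done -> ((not done) and (not y))) and ((not done) -> (not y)))) and ((not done) -> (not y)))) and ((not done) -> (not y))
So before the loop: (done -> ((done -> ((done -> ((not done) and (not y))) and ((not done) -> (not y)))) and ((not done) -> (not y)))) and ((not done) -> (not y))
Before done := done -> (not done): ((done -> (not done)) -> (((done -> (not done)) -> (((done -> (not done)) -> ((not (done -> (not done))) and (not y))) and ((not (done -> (not done))) -> (not y)))) and ((not (done -> (not done))) -> (not y)))) and ((not (done -> (not done))) -> (not y))
Answer: WP = ((done -> (not done)) -> (((done -> (not done)) -> (((done -> (not done)) -> ((not (done -> (not done))) and (not y))) and ((not (done -> (not done))) -> (not y)))) and ((not (done -> (not done))) -> (not y)))) and ((not (done -> (not done))) -> (not y))


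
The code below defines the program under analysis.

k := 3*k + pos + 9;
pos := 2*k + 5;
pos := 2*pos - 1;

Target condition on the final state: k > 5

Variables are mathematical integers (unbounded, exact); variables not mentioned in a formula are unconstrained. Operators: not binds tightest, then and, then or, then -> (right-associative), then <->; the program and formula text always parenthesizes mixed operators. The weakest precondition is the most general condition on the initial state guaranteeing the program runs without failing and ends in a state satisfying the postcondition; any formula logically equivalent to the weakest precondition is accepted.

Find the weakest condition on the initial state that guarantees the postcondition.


Working backward. After the program, k > 5 must hold.
Before pos := 2*pos - 1: k > 5
Before pos := 2*k + 5: k > 5
Before k := 3*k + pos + 9: 3*k + pos > -4
Answer: WP = 3*k + pos > -4


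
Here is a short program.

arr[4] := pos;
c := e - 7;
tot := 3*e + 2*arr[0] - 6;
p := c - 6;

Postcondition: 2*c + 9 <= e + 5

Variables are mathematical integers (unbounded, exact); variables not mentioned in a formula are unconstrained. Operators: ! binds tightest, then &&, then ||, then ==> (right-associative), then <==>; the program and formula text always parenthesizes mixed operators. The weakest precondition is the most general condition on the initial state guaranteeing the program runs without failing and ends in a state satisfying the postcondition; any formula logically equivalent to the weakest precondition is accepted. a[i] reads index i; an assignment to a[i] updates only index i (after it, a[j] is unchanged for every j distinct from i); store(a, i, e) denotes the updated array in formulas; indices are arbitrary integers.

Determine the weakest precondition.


Working backward. After the program, the postcondition 2*c + 9 <= e + 5 must hold; in canonical form it is 2*c <= e - 4.
Before p := c - 6: 2*c <= e - 4
Before tot := 3*e + 2*arr[0] - 6: 2*c <= e - 4
Before c := e - 7: e <= 10
Before arr[4] := pos: e <= 10
Answer: WP = e <= 10


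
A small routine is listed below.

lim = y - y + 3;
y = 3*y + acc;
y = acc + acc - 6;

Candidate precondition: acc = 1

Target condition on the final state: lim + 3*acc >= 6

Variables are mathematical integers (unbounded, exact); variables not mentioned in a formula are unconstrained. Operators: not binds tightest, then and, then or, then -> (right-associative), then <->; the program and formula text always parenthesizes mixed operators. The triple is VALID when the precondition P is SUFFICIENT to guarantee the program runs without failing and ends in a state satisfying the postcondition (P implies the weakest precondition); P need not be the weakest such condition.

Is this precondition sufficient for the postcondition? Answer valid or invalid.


Working backward. After the program, the postcondition lim + 3*acc >= 6 must hold; in canonical form it is 3*acc + lim >= 6.
Before y := acc + acc - 6: 3*acc + lim >= 6
Before y := 3*y + acc: 3*acc + lim >= 6
Before lim := y - y + 3: 3*acc >= 3
The weakest precondition is 3*acc >= 3.
Check whether acc = 1 implies it.
Every state satisfying the precondition satisfies the weakest precondition: the implication holds.
Answer: valid


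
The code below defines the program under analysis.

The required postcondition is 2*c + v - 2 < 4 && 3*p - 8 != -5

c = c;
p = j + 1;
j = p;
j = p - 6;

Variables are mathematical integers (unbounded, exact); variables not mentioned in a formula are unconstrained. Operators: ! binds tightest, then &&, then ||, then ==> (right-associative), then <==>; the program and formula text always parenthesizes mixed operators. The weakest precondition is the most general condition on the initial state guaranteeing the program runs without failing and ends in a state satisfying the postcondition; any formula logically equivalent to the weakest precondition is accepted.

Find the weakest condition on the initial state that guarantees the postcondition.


Working backward. After the program, the postcondition 2*c + v - 2 < 4 && 3*p - 8 != -5 must hold; in canonical form it is 2*c + v < 6 && 3*p != 3.
Before j := p - 6: 2*c + v < 6 && 3*p != 3
Before j := p: 2*c + v < 6 && 3*p != 3
Before p := j + 1: 2*c + v < 6 && 3*j != 0
Before c := c: 2*c + v < 6 && 3*j != 0
Answer: WP = 2*c + v < 6 && 3*j != 0


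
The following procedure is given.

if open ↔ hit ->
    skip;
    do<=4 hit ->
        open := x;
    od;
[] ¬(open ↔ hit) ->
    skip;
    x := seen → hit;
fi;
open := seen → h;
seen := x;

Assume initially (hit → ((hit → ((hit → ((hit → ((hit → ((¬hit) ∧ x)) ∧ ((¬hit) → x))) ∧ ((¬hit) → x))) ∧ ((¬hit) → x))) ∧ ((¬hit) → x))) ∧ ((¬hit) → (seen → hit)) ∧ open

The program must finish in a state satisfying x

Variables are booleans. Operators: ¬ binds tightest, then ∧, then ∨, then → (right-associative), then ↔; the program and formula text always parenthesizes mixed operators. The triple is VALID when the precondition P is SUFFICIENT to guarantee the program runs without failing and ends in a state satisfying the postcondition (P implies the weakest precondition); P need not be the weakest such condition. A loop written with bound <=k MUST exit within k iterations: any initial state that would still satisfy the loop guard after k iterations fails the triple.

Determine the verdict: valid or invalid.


Working backward. After the program, x must hold.
Before seen := x: x
Before open := seen → h: x
Then branch requires (hit → ((hit → ((hit → ((hit → ((¬hit) ∧ x)) ∧ ((¬hit) → x))) ∧ ((¬hit) → x))) ∧ ((¬hit) → x))) ∧ ((¬hit) → x); else branch requires seen → hit.
Before the if: ((open ↔ hit) → ((hit → ((hit → ((hit → ((hit → ((¬hit) ∧ x)) ∧ ((¬hit) → x))) ∧ ((¬hit) → x))) ∧ ((¬hit) → x))) ∧ ((¬hit) → x))) ∧ ((¬(open ↔ hit)) → (seen → hit))
The weakest precondition is ((open ↔ hit) → ((hit → ((hit → ((hit → ((hit → ((¬hit) ∧ x)) ∧ ((¬hit) → x))) ∧ ((¬hit) → x))) ∧ ((¬hit) → x))) ∧ ((¬hit) → x))) ∧ ((¬(open ↔ hit)) → (seen → hit)).
Check whether (hit → ((hit → ((hit → ((hit → ((hit → ((¬hit) ∧ x)) ∧ ((¬hit) → x))) ∧ ((¬hit) → x))) ∧ ((¬hit) → x))) ∧ ((¬hit) → x))) ∧ ((¬hit) → (seen → hit)) ∧ open implies it.
Every state satisfying the precondition satisfies the weakest precondition: the implication holds.
Answer: valid


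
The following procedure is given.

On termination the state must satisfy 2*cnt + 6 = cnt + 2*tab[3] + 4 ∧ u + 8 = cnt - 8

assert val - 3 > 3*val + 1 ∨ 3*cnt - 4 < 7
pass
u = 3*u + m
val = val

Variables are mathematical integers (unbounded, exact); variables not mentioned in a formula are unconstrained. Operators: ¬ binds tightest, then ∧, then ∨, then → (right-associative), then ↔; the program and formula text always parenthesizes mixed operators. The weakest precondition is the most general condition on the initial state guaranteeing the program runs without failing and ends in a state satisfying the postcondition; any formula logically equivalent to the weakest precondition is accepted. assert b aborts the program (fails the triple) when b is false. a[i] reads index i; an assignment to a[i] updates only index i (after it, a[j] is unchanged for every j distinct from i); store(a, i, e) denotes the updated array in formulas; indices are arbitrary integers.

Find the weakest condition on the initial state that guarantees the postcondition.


Working backward. After the program, the postcondition 2*cnt + 6 = cnt + 2*tab[3] + 4 ∧ u + 8 = cnt - 8 must hold; in canonical form it is cnt = 2*tab[3] - 2 ∧ u = cnt - 16.
Before val := val: cnt = 2*tab[3] - 2 ∧ u = cnt - 16
Before u := 3*u + m: cnt = 2*tab[3] - 2 ∧ m + 3*u = cnt - 16
Before skip: cnt = 2*tab[3] - 2 ∧ m + 3*u = cnt - 16
Before assert val - 3 > 3*val + 1 ∨ 3*cnt - 4 < 7: (2*val < -4 ∨ 3*cnt < 11) ∧ cnt = 2*tab[3] - 2 ∧ m + 3*u = cnt - 16
Answer: WP = (2*val < -4 ∨ 3*cnt < 11) ∧ cnt = 2*tab[3] - 2 ∧ m + 3*u = cnt - 16


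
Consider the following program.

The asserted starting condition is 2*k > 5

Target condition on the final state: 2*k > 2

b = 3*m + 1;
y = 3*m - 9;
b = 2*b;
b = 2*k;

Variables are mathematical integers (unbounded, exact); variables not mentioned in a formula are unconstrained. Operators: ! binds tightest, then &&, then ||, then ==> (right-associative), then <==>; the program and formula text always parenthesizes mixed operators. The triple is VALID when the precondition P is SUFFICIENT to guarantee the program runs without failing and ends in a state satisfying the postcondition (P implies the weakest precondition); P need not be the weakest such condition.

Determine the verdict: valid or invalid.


Working backward. After the program, 2*k > 2 must hold.
Before b := 2*k: 2*k > 2
Before b := 2*b: 2*k > 2
Before y := 3*m - 9: 2*k > 2
Before b := 3*m + 1: 2*k > 2
The weakest precondition is 2*k > 2.
Check whether 2*k > 5 implies it.
Every state satisfying the precondition satisfies the weakest precondition: the implication holds.
Answer: valid


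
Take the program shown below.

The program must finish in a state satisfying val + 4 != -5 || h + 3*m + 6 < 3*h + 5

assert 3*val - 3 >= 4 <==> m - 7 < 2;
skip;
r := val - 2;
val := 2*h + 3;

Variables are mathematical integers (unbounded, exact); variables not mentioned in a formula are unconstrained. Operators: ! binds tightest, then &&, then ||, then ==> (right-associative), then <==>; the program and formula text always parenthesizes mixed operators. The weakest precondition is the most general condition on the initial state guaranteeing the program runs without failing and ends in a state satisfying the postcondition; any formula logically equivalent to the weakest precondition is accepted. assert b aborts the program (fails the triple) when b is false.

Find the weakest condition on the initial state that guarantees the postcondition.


Working backward. After the program, the postcondition val + 4 != -5 || h + 3*m + 6 < 3*h + 5 must hold; in canonical form it is val != -9 || 3*m < 2*h - 1.
Before val := 2*h + 3: 2*h != -12 || 3*m < 2*h - 1
Before r := val - 2: 2*h != -12 || 3*m < 2*h - 1
Before skip: 2*h != -12 || 3*m < 2*h - 1
Before assert 3*val - 3 >= 4 <==> m - 7 < 2: (3*val >= 7 <==> m < 9) && (2*h != -12 || 3*m < 2*h - 1)
Answer: WP = (3*val >= 7 <==> m < 9) && (2*h != -12 || 3*m < 2*h - 1)


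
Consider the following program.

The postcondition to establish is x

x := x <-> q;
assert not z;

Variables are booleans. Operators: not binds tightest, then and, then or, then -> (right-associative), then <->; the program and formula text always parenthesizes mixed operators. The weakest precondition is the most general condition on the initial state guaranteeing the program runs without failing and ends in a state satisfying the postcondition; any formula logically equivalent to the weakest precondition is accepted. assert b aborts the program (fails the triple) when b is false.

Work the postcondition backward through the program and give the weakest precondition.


Working backward. After the program, x must hold.
Before assert not z: (not z) and x
Before x := x <-> q: (not z) and (x <-> q)
Answer: WP = (not z) and (x <-> q)


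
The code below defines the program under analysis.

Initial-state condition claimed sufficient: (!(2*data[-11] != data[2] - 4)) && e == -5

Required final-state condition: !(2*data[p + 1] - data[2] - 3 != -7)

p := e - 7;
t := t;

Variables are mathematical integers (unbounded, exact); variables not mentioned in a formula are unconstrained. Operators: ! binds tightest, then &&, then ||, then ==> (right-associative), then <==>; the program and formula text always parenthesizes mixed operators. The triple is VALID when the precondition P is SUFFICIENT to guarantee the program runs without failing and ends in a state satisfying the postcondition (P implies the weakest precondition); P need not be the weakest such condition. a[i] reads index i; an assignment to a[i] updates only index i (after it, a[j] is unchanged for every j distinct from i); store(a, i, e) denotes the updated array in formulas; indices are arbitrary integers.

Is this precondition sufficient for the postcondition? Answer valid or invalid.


Working backward. After the program, the postcondition !(2*data[p + 1] - data[2] - 3 != -7) must hold; in canonical form it is !(2*data[p + 1] != data[2] - 4).
Before t := t: !(2*data[p + 1] != data[2] - 4)
Before p := e - 7: !(2*data[e - 6] != data[2] - 4)
The weakest precondition is !(2*data[e - 6] != data[2] - 4).
Check whether (!(2*data[-11] != data[2] - 4)) && e == -5 implies it.
Every state satisfying the precondition satisfies the weakest precondition: the implication holds.
Answer: valid


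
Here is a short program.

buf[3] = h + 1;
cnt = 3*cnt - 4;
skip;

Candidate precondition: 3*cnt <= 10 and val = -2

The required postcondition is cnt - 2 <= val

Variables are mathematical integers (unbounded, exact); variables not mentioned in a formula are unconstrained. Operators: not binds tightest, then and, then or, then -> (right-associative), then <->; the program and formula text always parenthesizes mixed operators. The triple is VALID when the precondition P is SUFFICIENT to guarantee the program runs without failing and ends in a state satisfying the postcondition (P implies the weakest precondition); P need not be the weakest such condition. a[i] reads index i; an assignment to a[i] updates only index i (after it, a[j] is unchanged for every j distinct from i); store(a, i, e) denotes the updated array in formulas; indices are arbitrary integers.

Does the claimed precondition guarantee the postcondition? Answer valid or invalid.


Working backward. After the program, the postcondition cnt - 2 <= val must hold; in canonical form it is cnt <= val + 2.
Before skip: cnt <= val + 2
Before cnt := 3*cnt - 4: 3*cnt <= val + 6
Before buf[3] := h + 1: 3*cnt <= val + 6
The weakest precondition is 3*cnt <= val + 6.
Check whether 3*cnt <= 10 and val = -2 implies it.
Countermodel: at the initial state cnt = 2, val = -2, the precondition holds but the weakest precondition fails.
Answer: invalid


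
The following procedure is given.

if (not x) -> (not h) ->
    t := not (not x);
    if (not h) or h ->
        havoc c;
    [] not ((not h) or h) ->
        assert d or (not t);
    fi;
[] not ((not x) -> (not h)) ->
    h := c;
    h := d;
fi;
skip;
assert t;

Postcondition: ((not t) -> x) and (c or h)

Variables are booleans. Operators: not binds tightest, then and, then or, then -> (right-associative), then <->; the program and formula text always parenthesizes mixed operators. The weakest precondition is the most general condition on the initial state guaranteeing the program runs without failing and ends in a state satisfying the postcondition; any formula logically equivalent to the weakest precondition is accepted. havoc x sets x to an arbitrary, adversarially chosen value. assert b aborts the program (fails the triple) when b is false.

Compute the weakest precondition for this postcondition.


Working backward. After the program, ((not t) -> x) and (c or h) must hold.
Before assert t: t and ((not t) -> x) and (c or h)
Before skip: t and ((not t) -> x) and (c or h)
Then branch requires x and ((not x) -> x) and h; else branch requires t and ((not t) -> x) and (c or d).
Before the if: (((not x) -> (not h)) -> (x and ((not x) -> x) and h)) and ((not ((not x) -> (not h))) -> (t and ((not t) -> x) and (c or d)))
Answer: WP = (((not x) -> (not h)) -> (x and ((not x) -> x) and h)) and ((not ((not x) -> (not h))) -> (t and ((not t) -> x) and (c or d)))


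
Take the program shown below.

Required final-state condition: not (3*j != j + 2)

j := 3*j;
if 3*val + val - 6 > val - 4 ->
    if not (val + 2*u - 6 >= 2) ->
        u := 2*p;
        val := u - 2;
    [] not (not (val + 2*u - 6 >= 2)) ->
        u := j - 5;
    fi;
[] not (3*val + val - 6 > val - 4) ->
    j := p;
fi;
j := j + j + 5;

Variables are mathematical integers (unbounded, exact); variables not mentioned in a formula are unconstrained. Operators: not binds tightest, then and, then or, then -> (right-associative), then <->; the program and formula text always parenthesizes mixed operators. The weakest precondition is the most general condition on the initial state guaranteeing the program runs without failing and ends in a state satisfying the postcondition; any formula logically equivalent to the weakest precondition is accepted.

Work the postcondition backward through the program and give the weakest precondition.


Working backward. After the program, the postcondition not (3*j != j + 2) must hold; in canonical form it is not (2*j != 2).
Before j := j + j + 5: not (4*j != -8)
Then branch requires ((not (2*u + val >= 8)) -> (not (4*j != -8))) and (2*u + val >= 8 -> (not (4*j != -8))); else branch requires not (4*p != -8).
Before the if: (3*val > 2 -> (((not (2*u + val >= 8)) -> (not (4*j != -8))) and (2*u + val >= 8 -> (not (4*j != -8))))) and ((not (3*val > 2)) -> (not (4*p != -8)))
Before j := 3*j: (3*val > 2 -> (((not (2*u + val >= 8)) -> (not (12*j != -8))) and (2*u + val >= 8 -> (not (12*j != -8))))) and ((not (3*val > 2)) -> (not (4*p != -8)))
Answer: WP = (3*val > 2 -> (((not (2*u + val >= 8)) -> (not (12*j != -8))) and (2*u + val >= 8 -> (not (12*j != -8))))) and ((not (3*val > 2)) -> (not (4*p != -8)))


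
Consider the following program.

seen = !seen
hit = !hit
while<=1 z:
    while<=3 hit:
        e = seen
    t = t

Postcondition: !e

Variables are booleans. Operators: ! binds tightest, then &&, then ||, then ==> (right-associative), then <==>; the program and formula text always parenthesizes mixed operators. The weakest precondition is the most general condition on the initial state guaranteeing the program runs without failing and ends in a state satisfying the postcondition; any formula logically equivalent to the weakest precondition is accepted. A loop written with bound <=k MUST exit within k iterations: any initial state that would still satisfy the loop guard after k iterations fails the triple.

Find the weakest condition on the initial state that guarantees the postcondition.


Working backward. After the program, !e must hold.
Before the loop (bound <=1), unroll the exhaustion recursion (WP_0 = exit-now case; WP_j = one more guarded iteration, up to j = 1):
  WP_0: (!z) && (!e)
  WP_1: (z ==> ((hit ==> ((hit ==> ((hit ==> ((!hit) && (!z) && (!seen))) && ((!hit) ==> ((!z) && (!seen))))) && ((!hit) ==> ((!z) && (!seen))))) && ((!hit) ==> ((!z) && (!e))))) && ((!z) ==> (!e))
So before the loop: (z ==> ((hit ==> ((hit ==> ((hit ==> ((!hit) && (!z) && (!seen))) && ((!hit) ==> ((!z) && (!seen))))) && ((!hit) ==> ((!z) && (!seen))))) && ((!hit) ==> ((!z) && (!e))))) && ((!z) ==> (!e))
Before hit := !hit: (z ==> (((!hit) ==> (((!hit) ==> (((!hit) ==> (hit && (!z) && (!seen))) && (hit ==> ((!z) && (!seen))))) && (hit ==> ((!z) && (!seen))))) && (hit ==> ((!z) && (!e))))) && ((!z) ==> (!e))
Before seen := !seen: (z ==> (((!hit) ==> (((!hit) ==> (((!hit) ==> (hit && (!z) && seen)) && (hit ==> ((!z) && seen)))) && (hit ==> ((!z) && seen)))) && (hit ==> ((!z) && (!e))))) && ((!z) ==> (!e))
Answer: WP = (z ==> (((!hit) ==> (((!hit) ==> (((!hit) ==> (hit && (!z) && seen)) && (hit ==> ((!z) && seen)))) && (hit ==> ((!z) && seen)))) && (hit ==> ((!z) && (!e))))) && ((!z) ==> (!e))


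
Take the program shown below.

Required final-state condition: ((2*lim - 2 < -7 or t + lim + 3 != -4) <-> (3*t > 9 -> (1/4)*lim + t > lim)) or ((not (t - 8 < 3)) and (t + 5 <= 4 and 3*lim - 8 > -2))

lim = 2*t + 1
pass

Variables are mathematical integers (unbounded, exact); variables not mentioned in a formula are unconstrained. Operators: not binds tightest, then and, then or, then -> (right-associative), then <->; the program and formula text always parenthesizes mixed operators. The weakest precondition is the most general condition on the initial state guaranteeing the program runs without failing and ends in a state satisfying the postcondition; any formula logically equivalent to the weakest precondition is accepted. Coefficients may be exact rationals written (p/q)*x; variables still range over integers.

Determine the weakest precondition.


Working backward. After the program, the postcondition ((2*lim - 2 < -7 or t + lim + 3 != -4) <-> (3*t > 9 -> (1/4)*lim + t > lim)) or ((not (t - 8 < 3)) and (t + 5 <= 4 and 3*lim - 8 > -2)) must hold; in canonical form it is ((2*lim < -5 or lim + t != -7) <-> (3*t > 9 -> t > (3/4)*lim)) or ((not (t < 11)) and t <= -1 and 3*lim > 6).
Before skip: ((2*lim < -5 or lim + t != -7) <-> (3*t > 9 -> t > (3/4)*lim)) or ((not (t < 11)) and t <= -1 and 3*lim > 6)
Before lim := 2*t + 1: ((4*t < -7 or 3*t != -8) <-> (3*t > 9 -> (1/2)*t < -3/4)) or ((not (t < 11)) and t <= -1 and 6*t > 3)
Answer: WP = ((4*t < -7 or 3*t != -8) <-> (3*t > 9 -> (1/2)*t < -3/4)) or ((not (t < 11)) and t <= -1 and 6*t > 3)


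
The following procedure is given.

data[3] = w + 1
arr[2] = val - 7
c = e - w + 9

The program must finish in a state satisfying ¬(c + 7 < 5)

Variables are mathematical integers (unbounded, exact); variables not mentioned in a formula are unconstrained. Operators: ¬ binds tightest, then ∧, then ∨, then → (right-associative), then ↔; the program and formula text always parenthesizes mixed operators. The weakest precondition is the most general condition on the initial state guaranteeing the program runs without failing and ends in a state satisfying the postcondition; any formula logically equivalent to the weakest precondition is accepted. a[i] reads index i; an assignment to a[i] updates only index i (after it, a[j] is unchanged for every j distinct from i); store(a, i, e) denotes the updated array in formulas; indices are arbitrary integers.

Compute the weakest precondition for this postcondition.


Working backward. After the program, the postcondition ¬(c + 7 < 5) must hold; in canonical form it is ¬(c < -2).
Before c := e - w + 9: ¬(e < w - 11)
Before arr[2] := val - 7: ¬(e < w - 11)
Before data[3] := w + 1: ¬(e < w - 11)
Answer: WP = ¬(e < w - 11)


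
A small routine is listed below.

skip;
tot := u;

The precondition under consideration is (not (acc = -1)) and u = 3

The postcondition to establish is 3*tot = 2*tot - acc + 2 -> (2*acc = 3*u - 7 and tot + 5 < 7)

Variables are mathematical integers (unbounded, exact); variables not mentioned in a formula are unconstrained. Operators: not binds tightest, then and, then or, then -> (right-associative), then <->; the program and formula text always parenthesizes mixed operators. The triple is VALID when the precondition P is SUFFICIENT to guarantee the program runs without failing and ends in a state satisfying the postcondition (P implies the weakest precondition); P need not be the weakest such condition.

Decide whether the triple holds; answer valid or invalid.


Working backward. After the program, the postcondition 3*tot = 2*tot - acc + 2 -> (2*acc = 3*u - 7 and tot + 5 < 7) must hold; in canonical form it is acc + tot = 2 -> (2*acc = 3*u - 7 and tot < 2).
Before tot := u: acc + u = 2 -> (2*acc = 3*u - 7 and u < 2)
Before skip: acc + u = 2 -> (2*acc = 3*u - 7 and u < 2)
The weakest precondition is acc + u = 2 -> (2*acc = 3*u - 7 and u < 2).
Check whether (not (acc = -1)) and u = 3 implies it.
Every state satisfying the precondition satisfies the weakest precondition: the implication holds.
Answer: valid


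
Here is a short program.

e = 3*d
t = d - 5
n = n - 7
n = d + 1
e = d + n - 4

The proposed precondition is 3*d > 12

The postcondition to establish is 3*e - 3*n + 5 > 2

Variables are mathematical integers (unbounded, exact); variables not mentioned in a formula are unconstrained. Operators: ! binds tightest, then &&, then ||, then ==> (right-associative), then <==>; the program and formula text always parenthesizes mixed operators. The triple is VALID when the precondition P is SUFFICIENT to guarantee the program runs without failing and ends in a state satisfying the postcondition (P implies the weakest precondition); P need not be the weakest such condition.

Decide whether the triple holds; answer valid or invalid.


Working backward. After the program, the postcondition 3*e - 3*n + 5 > 2 must hold; in canonical form it is 3*e > 3*n - 3.
Before e := d + n - 4: 3*d > 9
Before n := d + 1: 3*d > 9
Before n := n - 7: 3*d > 9
Before t := d - 5: 3*d > 9
Before e := 3*d: 3*d > 9
The weakest precondition is 3*d > 9.
Check whether 3*d > 12 implies it.
Every state satisfying the precondition satisfies the weakest precondition: the implication holds.
Answer: valid


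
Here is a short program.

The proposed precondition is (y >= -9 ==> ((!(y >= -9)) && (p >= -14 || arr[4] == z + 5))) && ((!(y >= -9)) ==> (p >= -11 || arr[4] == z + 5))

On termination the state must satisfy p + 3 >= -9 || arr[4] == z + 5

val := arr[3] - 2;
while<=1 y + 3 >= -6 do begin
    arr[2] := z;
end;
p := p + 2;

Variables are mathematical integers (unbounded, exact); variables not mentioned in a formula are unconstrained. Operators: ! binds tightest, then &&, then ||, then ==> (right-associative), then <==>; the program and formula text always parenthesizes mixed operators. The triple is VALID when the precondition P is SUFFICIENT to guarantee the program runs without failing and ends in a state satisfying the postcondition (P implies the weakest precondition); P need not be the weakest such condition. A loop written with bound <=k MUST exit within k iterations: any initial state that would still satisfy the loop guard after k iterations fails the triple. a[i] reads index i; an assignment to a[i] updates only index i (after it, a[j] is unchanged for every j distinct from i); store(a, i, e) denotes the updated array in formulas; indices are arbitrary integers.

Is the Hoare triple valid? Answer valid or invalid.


Working backward. After the program, the postcondition p + 3 >= -9 || arr[4] == z + 5 must hold; in canonical form it is p >= -12 || arr[4] == z + 5.
Before p := p + 2: p >= -14 || arr[4] == z + 5
Before the loop (bound <=1), unroll the exhaustion recursion (WP_0 = exit-now case; WP_j = one more guarded iteration, up to j = 1):
  WP_0: (!(y >= -9)) && (p >= -14 || arr[4] == z + 5)
  WP_1: (y >= -9 ==> ((!(y >= -9)) && (p >= -14 || arr[4] == z + 5))) && ((!(y >= -9)) ==> (p >= -14 || arr[4] == z + 5))
So before the loop: (y >= -9 ==> ((!(y >= -9)) && (p >= -14 || arr[4] == z + 5))) && ((!(y >= -9)) ==> (p >= -14 || arr[4] == z + 5))
Before val := arr[3] - 2: (y >= -9 ==> ((!(y >= -9)) && (p >= -14 || arr[4] == z + 5))) && ((!(y >= -9)) ==> (p >= -14 || arr[4] == z + 5))
The weakest precondition is (y >= -9 ==> ((!(y >= -9)) && (p >= -14 || arr[4] == z + 5))) && ((!(y >= -9)) ==> (p >= -14 || arr[4] == z + 5)).
Check whether (y >= -9 ==> ((!(y >= -9)) && (p >= -14 || arr[4] == z + 5))) && ((!(y >= -9)) ==> (p >= -11 || arr[4] == z + 5)) implies it.
Every state satisfying the precondition satisfies the weakest precondition: the implication holds.
Answer: valid


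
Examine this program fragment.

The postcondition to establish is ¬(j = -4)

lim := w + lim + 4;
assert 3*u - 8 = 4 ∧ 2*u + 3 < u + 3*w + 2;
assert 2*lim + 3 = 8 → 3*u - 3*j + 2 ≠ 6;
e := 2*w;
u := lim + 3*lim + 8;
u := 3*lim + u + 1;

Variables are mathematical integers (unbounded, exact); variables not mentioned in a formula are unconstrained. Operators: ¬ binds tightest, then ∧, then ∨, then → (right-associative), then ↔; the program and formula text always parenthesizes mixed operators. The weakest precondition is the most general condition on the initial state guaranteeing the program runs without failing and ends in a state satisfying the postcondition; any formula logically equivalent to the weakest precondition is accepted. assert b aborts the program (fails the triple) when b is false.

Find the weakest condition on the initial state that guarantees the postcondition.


Working backward. After the program, ¬(j = -4) must hold.
Before u := 3*lim + u + 1: ¬(j = -4)
Before u := lim + 3*lim + 8: ¬(j = -4)
Before e := 2*w: ¬(j = -4)
Before assert 2*lim + 3 = 8 → 3*u - 3*j + 2 ≠ 6: (2*lim = 5 → 3*u ≠ 3*j + 4) ∧ (¬(j = -4))
Before assert 3*u - 8 = 4 ∧ 2*u + 3 < u + 3*w + 2: 3*u = 12 ∧ u < 3*w - 1 ∧ (2*lim = 5 → 3*u ≠ 3*j + 4) ∧ (¬(j = -4))
Before lim := w + lim + 4: 3*u = 12 ∧ u < 3*w - 1 ∧ (2*lim + 2*w = -3 → 3*u ≠ 3*j + 4) ∧ (¬(j = -4))
Answer: WP = 3*u = 12 ∧ u < 3*w - 1 ∧ (2*lim + 2*w = -3 → 3*u ≠ 3*j + 4) ∧ (¬(j = -4))


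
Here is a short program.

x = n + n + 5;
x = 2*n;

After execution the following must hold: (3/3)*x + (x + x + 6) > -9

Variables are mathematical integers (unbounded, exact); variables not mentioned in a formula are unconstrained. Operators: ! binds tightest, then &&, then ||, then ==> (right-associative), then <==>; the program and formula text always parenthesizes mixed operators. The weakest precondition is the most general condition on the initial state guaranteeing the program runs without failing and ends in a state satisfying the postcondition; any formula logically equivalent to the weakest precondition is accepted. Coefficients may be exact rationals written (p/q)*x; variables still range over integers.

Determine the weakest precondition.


Working backward. After the program, the postcondition (3/3)*x + (x + x + 6) > -9 must hold; in canonical form it is 3*x > -15.
Before x := 2*n: 6*n > -15
Before x := n + n + 5: 6*n > -15
Answer: WP = 6*n > -15


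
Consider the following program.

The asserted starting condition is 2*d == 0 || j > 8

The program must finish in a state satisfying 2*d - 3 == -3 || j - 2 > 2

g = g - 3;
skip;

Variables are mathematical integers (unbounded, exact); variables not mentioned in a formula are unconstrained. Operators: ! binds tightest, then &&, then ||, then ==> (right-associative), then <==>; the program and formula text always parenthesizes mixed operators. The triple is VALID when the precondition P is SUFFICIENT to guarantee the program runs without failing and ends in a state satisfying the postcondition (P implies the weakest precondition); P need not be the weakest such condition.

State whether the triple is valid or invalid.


Working backward. After the program, the postcondition 2*d - 3 == -3 || j - 2 > 2 must hold; in canonical form it is 2*d == 0 || j > 4.
Before skip: 2*d == 0 || j > 4
Before g := g - 3: 2*d == 0 || j > 4
The weakest precondition is 2*d == 0 || j > 4.
Check whether 2*d == 0 || j > 8 implies it.
Every state satisfying the precondition satisfies the weakest precondition: the implication holds.
Answer: valid


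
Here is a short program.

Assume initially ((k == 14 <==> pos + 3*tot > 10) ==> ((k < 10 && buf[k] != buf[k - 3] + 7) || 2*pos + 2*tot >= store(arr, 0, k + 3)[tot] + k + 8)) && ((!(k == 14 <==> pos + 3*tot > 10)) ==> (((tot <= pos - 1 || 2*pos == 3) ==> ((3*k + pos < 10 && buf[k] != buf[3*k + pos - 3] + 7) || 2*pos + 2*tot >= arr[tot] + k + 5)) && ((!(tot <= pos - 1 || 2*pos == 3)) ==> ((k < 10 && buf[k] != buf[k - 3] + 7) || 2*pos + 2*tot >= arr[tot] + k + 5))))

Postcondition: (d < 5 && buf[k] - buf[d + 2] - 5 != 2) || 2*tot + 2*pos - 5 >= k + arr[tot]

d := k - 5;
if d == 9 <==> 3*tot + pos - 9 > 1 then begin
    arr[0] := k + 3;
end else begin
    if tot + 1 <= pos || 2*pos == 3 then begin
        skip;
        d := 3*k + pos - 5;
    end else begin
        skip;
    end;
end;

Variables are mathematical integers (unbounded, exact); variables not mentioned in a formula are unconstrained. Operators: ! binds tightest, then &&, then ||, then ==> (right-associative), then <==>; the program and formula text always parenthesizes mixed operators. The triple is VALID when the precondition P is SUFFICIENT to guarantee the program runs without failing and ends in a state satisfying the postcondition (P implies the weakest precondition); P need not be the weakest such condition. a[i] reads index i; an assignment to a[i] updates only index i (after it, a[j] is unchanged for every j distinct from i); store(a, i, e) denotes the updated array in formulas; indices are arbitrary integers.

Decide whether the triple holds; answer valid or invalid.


Working backward. After the program, the postcondition (d < 5 && buf[k] - buf[d + 2] - 5 != 2) || 2*tot + 2*pos - 5 >= k + arr[tot] must hold; in canonical form it is (d < 5 && buf[k] != buf[d + 2] + 7) || 2*pos + 2*tot >= arr[tot] + k + 5.
Then branch requires (d < 5 && buf[k] != buf[d + 2] + 7) || 2*pos + 2*tot >= store(arr, 0, k + 3)[tot] + k + 5; else branch requires ((tot <= pos - 1 || 2*pos == 3) ==> ((3*k + pos < 10 && buf[k] != buf[3*k + pos - 3] + 7) || 2*pos + 2*tot >= arr[tot] + k + 5)) && ((!(tot <= pos - 1 || 2*pos == 3)) ==> ((d < 5 && buf[k] != buf[d + 2] + 7) || 2*pos + 2*tot >= arr[tot] + k + 5)).
Before the if: ((d == 9 <==> pos + 3*tot > 10) ==> ((d < 5 && buf[k] != buf[d + 2] + 7) || 2*pos + 2*tot >= store(arr, 0, k + 3)[tot] + k + 5)) && ((!(d == 9 <==> pos + 3*tot > 10)) ==> (((tot <= pos - 1 || 2*pos == 3) ==> ((3*k + pos < 10 && buf[k] != buf[3*k + pos - 3] + 7) || 2*pos + 2*tot >= arr[tot] + k + 5)) && ((!(tot <= pos - 1 || 2*pos == 3)) ==> ((d < 5 && buf[k] != buf[d + 2] + 7) || 2*pos + 2*tot >= arr[tot] + k + 5))))
Before d := k - 5: ((k == 14 <==> pos + 3*tot > 10) ==> ((k < 10 && buf[k] != buf[k - 3] + 7) || 2*pos + 2*tot >= store(arr, 0, k + 3)[tot] + k + 5)) && ((!(k == 14 <==> pos + 3*tot > 10)) ==> (((tot <= pos - 1 || 2*pos == 3) ==> ((3*k + pos < 10 && buf[k] != buf[3*k + pos - 3] + 7) || 2*pos + 2*tot >= arr[tot] + k + 5)) && ((!(tot <= pos - 1 || 2*pos == 3)) ==> ((k < 10 && buf[k] != buf[k - 3] + 7) || 2*pos + 2*tot >= arr[tot] + k + 5))))
The weakest precondition is ((k == 14 <==> pos + 3*tot > 10) ==> ((k < 10 && buf[k] != buf[k - 3] + 7) || 2*pos + 2*tot >= store(arr, 0, k + 3)[tot] + k + 5)) && ((!(k == 14 <==> pos + 3*tot > 10)) ==> (((tot <= pos - 1 || 2*pos == 3) ==> ((3*k + pos < 10 && buf[k] != buf[3*k + pos - 3] + 7) || 2*pos + 2*tot >= arr[tot] + k + 5)) && ((!(tot <= pos - 1 || 2*pos == 3)) ==> ((k < 10 && buf[k] != buf[k - 3] + 7) || 2*pos + 2*tot >= arr[tot] + k + 5)))).
Check whether ((k == 14 <==> pos + 3*tot > 10) ==> ((k < 10 && buf[k] != buf[k - 3] + 7) || 2*pos + 2*tot >= store(arr, 0, k + 3)[tot] + k + 8)) && ((!(k == 14 <==> pos + 3*tot > 10)) ==> (((tot <= pos - 1 || 2*pos == 3) ==> ((3*k + pos < 10 && buf[k] != buf[3*k + pos - 3] + 7) || 2*pos + 2*tot >= arr[tot] + k + 5)) && ((!(tot <= pos - 1 || 2*pos == 3)) ==> ((k < 10 && buf[k] != buf[k - 3] + 7) || 2*pos + 2*tot >= arr[tot] + k + 5)))) implies it.
Every state satisfying the precondition satisfies the weakest precondition: the implication holds.
Answer: valid
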